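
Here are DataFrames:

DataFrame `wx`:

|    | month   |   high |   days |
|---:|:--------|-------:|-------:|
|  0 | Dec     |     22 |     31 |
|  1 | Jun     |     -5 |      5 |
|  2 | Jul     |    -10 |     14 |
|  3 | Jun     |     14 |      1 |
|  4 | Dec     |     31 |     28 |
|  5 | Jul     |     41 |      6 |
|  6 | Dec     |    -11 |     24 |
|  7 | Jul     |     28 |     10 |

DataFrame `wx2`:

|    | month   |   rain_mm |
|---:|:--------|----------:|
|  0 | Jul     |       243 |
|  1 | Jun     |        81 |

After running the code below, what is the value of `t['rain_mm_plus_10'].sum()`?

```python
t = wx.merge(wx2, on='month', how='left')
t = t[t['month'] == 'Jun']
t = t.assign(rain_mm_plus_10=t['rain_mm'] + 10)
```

merge on 'month' (how='left') → 8 rows:
  month  high  days  rain_mm
0   Dec    22    31      NaN
1   Jun    -5     5     81.0
2   Jul   -10    14    243.0
3   Jun    14     1     81.0
4   Dec    31    28      NaN
5   Jul    41     6    243.0
6   Dec   -11    24      NaN
7   Jul    28    10    243.0
filter rows where month == 'Jun':
  month  high  days  rain_mm
1   Jun    -5     5     81.0
3   Jun    14     1     81.0
add column rain_mm_plus_10 = t['rain_mm'] + 10:
  month  high  days  rain_mm  rain_mm_plus_10
1   Jun    -5     5     81.0             91.0
3   Jun    14     1     81.0             91.0
So sum() = 182.0.

182.0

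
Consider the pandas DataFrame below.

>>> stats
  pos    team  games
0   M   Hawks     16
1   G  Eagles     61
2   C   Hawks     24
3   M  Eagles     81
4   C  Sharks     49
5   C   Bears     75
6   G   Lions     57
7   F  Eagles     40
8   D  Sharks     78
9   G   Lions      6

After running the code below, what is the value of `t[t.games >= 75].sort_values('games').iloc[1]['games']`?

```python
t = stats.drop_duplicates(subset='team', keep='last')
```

drop duplicate team (keep=last):
  pos    team  games
2   C   Hawks     24
5   C   Bears     75
7   F  Eagles     40
8   D  Sharks     78
9   G   Lions      6
filter rows where games >= 75:
  pos    team  games
5   C   Bears     75
8   D  Sharks     78
sort by games:
  pos    team  games
5   C   Bears     75
8   D  Sharks     78

78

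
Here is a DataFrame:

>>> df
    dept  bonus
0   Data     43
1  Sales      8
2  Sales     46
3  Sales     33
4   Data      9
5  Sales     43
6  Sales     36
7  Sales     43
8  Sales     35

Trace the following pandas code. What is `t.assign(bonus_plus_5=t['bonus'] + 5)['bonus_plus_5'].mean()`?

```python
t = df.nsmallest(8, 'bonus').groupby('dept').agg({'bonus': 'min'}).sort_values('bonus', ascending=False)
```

take 8 rows with smallest bonus:
    dept  bonus
1  Sales      8
4   Data      9
3  Sales     33
8  Sales     35
6  Sales     36
0   Data     43
5  Sales     43
7  Sales     43
group by dept, min of bonus:
       bonus
dept        
Data       9
Sales      8
sort by bonus descending:
       bonus
dept        
Data       9
Sales      8
add column bonus_plus_5 = t['bonus'] + 5:
       bonus  bonus_plus_5
dept                      
Data       9            14
Sales      8            13
Finally, mean of column 'bonus_plus_5' = 13.5.

13.5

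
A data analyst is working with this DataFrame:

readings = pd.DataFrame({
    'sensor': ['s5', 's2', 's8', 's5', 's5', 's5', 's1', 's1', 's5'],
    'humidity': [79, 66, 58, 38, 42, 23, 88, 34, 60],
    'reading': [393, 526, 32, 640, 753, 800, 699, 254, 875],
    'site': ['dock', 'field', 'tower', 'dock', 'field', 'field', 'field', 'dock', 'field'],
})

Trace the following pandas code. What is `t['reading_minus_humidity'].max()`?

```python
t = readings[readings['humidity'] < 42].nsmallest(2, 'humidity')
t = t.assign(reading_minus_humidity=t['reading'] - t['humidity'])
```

777

filter rows where humidity < 42:
  sensor  humidity  reading   site
3     s5        38      640   dock
5     s5        23      800  field
7     s1        34      254   dock
take 2 rows with smallest humidity:
  sensor  humidity  reading   site
5     s5        23      800  field
7     s1        34      254   dock
add column reading_minus_humidity = t['reading'] - t['humidity']:
  sensor  humidity  reading   site  reading_minus_humidity
5     s5        23      800  field                     777
7     s1        34      254   dock                     220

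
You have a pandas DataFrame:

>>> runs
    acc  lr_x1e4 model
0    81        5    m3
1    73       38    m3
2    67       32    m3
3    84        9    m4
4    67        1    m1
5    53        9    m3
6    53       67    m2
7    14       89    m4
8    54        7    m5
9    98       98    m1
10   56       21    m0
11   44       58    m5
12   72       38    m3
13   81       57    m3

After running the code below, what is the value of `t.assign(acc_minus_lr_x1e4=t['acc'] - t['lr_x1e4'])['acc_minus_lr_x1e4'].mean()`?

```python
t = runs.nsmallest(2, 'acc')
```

take 2 rows with smallest acc:
    acc  lr_x1e4 model
7    14       89    m4
11   44       58    m5
add column acc_minus_lr_x1e4 = t['acc'] - t['lr_x1e4']:
    acc  lr_x1e4 model  acc_minus_lr_x1e4
7    14       89    m4                -75
11   44       58    m5                -14
Taking the mean of column 'acc_minus_lr_x1e4' gives -44.5.

-44.5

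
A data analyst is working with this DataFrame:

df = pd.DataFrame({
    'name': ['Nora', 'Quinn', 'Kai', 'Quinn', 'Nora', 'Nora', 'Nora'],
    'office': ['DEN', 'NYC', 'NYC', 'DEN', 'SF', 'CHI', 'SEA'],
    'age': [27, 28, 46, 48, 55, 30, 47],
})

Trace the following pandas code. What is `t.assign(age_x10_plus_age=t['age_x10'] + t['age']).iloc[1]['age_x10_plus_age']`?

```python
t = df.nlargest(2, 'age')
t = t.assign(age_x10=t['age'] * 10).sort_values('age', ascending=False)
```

take 2 rows with largest age:
    name office  age
4   Nora     SF   55
3  Quinn    DEN   48
add column age_x10 = t['age'] * 10:
    name office  age  age_x10
4   Nora     SF   55      550
3  Quinn    DEN   48      480
sort by age descending:
    name office  age  age_x10
4   Nora     SF   55      550
3  Quinn    DEN   48      480
add column age_x10_plus_age = t['age_x10'] + t['age']:
    name office  age  age_x10  age_x10_plus_age
4   Nora     SF   55      550               605
3  Quinn    DEN   48      480               528
Then the value at position 1, column 'age_x10_plus_age': 528

528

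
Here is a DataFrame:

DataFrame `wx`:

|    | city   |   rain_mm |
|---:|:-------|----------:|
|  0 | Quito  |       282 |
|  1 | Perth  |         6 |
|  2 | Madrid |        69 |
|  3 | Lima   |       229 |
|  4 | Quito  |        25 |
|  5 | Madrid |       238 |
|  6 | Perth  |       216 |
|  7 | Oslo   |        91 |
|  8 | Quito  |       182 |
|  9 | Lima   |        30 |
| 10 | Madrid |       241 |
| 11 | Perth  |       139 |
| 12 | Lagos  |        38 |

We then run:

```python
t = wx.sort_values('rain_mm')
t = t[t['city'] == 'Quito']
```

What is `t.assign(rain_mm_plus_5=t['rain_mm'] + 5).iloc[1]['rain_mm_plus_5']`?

187

sort by rain_mm:
      city  rain_mm
1    Perth        6
4    Quito       25
9     Lima       30
12   Lagos       38
2   Madrid       69
7     Oslo       91
11   Perth      139
8    Quito      182
6    Perth      216
3     Lima      229
5   Madrid      238
10  Madrid      241
0    Quito      282
filter rows where city == 'Quito':
    city  rain_mm
4  Quito       25
8  Quito      182
0  Quito      282
add column rain_mm_plus_5 = t['rain_mm'] + 5:
    city  rain_mm  rain_mm_plus_5
4  Quito       25              30
8  Quito      182             187
0  Quito      282             287
So iloc[1]['rain_mm_plus_5'] = 187.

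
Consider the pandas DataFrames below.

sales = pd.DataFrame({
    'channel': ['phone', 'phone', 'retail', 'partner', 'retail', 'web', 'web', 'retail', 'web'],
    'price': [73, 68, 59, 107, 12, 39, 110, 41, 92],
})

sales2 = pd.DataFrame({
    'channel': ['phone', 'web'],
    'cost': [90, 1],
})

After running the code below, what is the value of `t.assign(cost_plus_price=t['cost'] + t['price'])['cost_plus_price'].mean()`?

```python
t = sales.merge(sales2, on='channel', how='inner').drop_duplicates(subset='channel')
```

101.5

merge on 'channel' (how='inner') → 5 rows:
  channel  price  cost
0   phone     73    90
1   phone     68    90
2     web     39     1
3     web    110     1
4     web     92     1
drop duplicate channel (keep=first):
  channel  price  cost
0   phone     73    90
2     web     39     1
add column cost_plus_price = t['cost'] + t['price']:
  channel  price  cost  cost_plus_price
0   phone     73    90              163
2     web     39     1               40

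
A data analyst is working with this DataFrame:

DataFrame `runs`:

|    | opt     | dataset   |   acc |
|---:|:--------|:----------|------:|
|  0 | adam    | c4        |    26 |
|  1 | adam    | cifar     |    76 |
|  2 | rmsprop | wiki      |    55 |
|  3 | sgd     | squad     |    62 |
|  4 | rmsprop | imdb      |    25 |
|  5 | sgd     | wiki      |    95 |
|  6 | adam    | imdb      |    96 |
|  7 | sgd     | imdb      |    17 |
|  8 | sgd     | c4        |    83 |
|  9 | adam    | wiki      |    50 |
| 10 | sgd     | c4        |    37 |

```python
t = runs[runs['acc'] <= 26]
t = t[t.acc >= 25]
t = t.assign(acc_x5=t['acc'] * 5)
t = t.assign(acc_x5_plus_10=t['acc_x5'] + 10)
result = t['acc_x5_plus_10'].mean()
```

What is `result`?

137.5

filter rows where acc <= 26:
       opt dataset  acc
0     adam      c4   26
4  rmsprop    imdb   25
7      sgd    imdb   17
filter rows where acc >= 25:
       opt dataset  acc
0     adam      c4   26
4  rmsprop    imdb   25
add column acc_x5 = t['acc'] * 5:
       opt dataset  acc  acc_x5
0     adam      c4   26     130
4  rmsprop    imdb   25     125
add column acc_x5_plus_10 = t['acc_x5'] + 10:
       opt dataset  acc  acc_x5  acc_x5_plus_10
0     adam      c4   26     130             140
4  rmsprop    imdb   25     125             135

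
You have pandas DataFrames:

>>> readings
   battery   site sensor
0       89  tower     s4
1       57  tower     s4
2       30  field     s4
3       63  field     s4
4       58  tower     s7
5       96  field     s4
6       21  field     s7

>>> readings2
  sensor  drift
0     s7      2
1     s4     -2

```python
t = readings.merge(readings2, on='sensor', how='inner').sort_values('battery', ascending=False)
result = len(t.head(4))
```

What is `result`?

4

merge on 'sensor' (how='inner') → 7 rows:
   battery   site sensor  drift
0       89  tower     s4     -2
1       57  tower     s4     -2
2       30  field     s4     -2
3       63  field     s4     -2
4       58  tower     s7      2
5       96  field     s4     -2
6       21  field     s7      2
sort by battery descending:
   battery   site sensor  drift
5       96  field     s4     -2
0       89  tower     s4     -2
3       63  field     s4     -2
4       58  tower     s7      2
1       57  tower     s4     -2
2       30  field     s4     -2
6       21  field     s7      2
take first 4 rows:
   battery   site sensor  drift
5       96  field     s4     -2
0       89  tower     s4     -2
3       63  field     s4     -2
4       58  tower     s7      2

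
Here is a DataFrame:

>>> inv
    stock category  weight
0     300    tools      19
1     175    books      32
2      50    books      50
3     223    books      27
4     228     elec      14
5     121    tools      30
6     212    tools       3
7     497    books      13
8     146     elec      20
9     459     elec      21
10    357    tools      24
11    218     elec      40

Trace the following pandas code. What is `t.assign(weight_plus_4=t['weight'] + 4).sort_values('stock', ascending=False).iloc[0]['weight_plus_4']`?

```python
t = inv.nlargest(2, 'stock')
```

take 2 rows with largest stock:
   stock category  weight
7    497    books      13
9    459     elec      21
add column weight_plus_4 = t['weight'] + 4:
   stock category  weight  weight_plus_4
7    497    books      13             17
9    459     elec      21             25
sort by stock descending:
   stock category  weight  weight_plus_4
7    497    books      13             17
9    459     elec      21             25
So iloc[0]['weight_plus_4'] = 17.

17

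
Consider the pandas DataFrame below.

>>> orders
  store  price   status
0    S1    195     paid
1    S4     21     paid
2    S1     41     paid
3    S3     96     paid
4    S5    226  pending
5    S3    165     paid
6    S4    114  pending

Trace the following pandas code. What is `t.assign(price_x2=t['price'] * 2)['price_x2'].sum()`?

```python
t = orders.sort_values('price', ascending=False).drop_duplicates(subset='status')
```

sort by price descending:
  store  price   status
4    S5    226  pending
0    S1    195     paid
5    S3    165     paid
6    S4    114  pending
3    S3     96     paid
2    S1     41     paid
1    S4     21     paid
drop duplicate status (keep=first):
  store  price   status
4    S5    226  pending
0    S1    195     paid
add column price_x2 = t['price'] * 2:
  store  price   status  price_x2
4    S5    226  pending       452
0    S1    195     paid       390

842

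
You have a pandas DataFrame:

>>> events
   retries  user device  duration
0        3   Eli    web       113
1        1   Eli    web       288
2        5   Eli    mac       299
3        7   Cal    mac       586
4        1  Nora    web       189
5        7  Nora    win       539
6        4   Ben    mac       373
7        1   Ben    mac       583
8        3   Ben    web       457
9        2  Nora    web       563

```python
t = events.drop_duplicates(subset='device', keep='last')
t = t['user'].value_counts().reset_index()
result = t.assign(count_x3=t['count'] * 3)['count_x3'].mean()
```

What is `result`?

drop duplicate device (keep=last):
   retries  user device  duration
5        7  Nora    win       539
7        1   Ben    mac       583
9        2  Nora    web       563
value_counts of user:
user
Nora    2
Ben     1
Name: count, dtype: int64
reset_index():
   user  count
0  Nora      2
1   Ben      1
add column count_x3 = t['count'] * 3:
   user  count  count_x3
0  Nora      2         6
1   Ben      1         3
mean of column 'count_x3' → 4.5

4.5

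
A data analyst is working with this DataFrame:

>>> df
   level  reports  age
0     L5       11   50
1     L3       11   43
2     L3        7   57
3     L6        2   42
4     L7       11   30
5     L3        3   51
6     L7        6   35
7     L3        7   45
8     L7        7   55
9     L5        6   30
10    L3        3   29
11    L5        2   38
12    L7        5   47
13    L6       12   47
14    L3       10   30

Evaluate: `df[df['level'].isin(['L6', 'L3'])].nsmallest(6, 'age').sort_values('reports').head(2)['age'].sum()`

71

filter rows where level in ['L6', 'L3']:
   level  reports  age
1     L3       11   43
2     L3        7   57
3     L6        2   42
5     L3        3   51
7     L3        7   45
10    L3        3   29
13    L6       12   47
14    L3       10   30
take 6 rows with smallest age:
   level  reports  age
10    L3        3   29
14    L3       10   30
3     L6        2   42
1     L3       11   43
7     L3        7   45
13    L6       12   47
sort by reports:
   level  reports  age
3     L6        2   42
10    L3        3   29
7     L3        7   45
14    L3       10   30
1     L3       11   43
13    L6       12   47
take first 2 rows:
   level  reports  age
3     L6        2   42
10    L3        3   29
Then the sum of column 'age': 71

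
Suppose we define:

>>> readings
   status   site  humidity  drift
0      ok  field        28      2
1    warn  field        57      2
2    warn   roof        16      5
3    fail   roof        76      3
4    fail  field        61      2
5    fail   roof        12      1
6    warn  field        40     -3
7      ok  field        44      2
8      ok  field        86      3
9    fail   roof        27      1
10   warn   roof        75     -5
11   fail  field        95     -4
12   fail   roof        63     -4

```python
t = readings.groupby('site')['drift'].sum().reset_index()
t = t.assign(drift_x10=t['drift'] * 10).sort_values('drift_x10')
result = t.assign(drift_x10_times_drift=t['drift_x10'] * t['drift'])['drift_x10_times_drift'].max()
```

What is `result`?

160

group by site, sum of drift:
site
field    4
roof     1
Name: drift, dtype: int64
reset_index():
    site  drift
0  field      4
1   roof      1
add column drift_x10 = t['drift'] * 10:
    site  drift  drift_x10
0  field      4         40
1   roof      1         10
sort by drift_x10:
    site  drift  drift_x10
1   roof      1         10
0  field      4         40
add column drift_x10_times_drift = t['drift_x10'] * t['drift']:
    site  drift  drift_x10  drift_x10_times_drift
1   roof      1         10                     10
0  field      4         40                    160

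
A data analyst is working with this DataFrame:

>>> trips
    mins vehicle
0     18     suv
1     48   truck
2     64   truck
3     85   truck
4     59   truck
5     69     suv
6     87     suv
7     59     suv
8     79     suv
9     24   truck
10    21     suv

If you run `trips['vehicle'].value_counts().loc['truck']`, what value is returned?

5

value_counts of vehicle:
vehicle
suv      6
truck    5
Name: count, dtype: int64
Then the value at index 'truck': 5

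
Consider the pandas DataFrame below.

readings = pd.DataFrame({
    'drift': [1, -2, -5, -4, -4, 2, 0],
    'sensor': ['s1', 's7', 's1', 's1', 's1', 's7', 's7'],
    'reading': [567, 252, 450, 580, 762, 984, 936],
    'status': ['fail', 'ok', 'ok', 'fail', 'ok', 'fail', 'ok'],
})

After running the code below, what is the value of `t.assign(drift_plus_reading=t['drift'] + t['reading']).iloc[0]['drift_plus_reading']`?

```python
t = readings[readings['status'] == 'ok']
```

filter rows where status == 'ok':
   drift sensor  reading status
1     -2     s7      252     ok
2     -5     s1      450     ok
4     -4     s1      762     ok
6      0     s7      936     ok
add column drift_plus_reading = t['drift'] + t['reading']:
   drift sensor  reading status  drift_plus_reading
1     -2     s7      252     ok                 250
2     -5     s1      450     ok                 445
4     -4     s1      762     ok                 758
6      0     s7      936     ok                 936
Taking the value at position 0, column 'drift_plus_reading' gives 250.

250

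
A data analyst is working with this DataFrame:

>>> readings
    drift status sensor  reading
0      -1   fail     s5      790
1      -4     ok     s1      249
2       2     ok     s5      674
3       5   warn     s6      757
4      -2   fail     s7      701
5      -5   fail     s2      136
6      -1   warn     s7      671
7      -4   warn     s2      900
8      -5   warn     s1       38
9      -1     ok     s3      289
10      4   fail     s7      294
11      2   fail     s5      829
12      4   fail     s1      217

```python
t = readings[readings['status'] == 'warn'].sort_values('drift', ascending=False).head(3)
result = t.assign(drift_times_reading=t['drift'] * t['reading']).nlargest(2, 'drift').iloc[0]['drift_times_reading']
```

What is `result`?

filter rows where status == 'warn':
   drift status sensor  reading
3      5   warn     s6      757
6     -1   warn     s7      671
7     -4   warn     s2      900
8     -5   warn     s1       38
sort by drift descending:
   drift status sensor  reading
3      5   warn     s6      757
6     -1   warn     s7      671
7     -4   warn     s2      900
8     -5   warn     s1       38
take first 3 rows:
   drift status sensor  reading
3      5   warn     s6      757
6     -1   warn     s7      671
7     -4   warn     s2      900
add column drift_times_reading = t['drift'] * t['reading']:
   drift status sensor  reading  drift_times_reading
3      5   warn     s6      757                 3785
6     -1   warn     s7      671                 -671
7     -4   warn     s2      900                -3600
take 2 rows with largest drift:
   drift status sensor  reading  drift_times_reading
3      5   warn     s6      757                 3785
6     -1   warn     s7      671                 -671
Then the value at position 0, column 'drift_times_reading': 3785

3785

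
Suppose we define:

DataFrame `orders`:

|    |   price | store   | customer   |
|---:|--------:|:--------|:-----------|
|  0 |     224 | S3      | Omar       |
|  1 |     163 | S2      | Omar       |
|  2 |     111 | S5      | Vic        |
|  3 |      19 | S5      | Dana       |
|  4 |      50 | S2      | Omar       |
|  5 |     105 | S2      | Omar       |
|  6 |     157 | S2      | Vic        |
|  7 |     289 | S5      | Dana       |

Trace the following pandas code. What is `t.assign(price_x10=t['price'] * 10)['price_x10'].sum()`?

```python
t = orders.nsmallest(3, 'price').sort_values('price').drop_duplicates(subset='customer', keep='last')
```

1240

take 3 rows with smallest price:
   price store customer
3     19    S5     Dana
4     50    S2     Omar
5    105    S2     Omar
sort by price:
   price store customer
3     19    S5     Dana
4     50    S2     Omar
5    105    S2     Omar
drop duplicate customer (keep=last):
   price store customer
3     19    S5     Dana
5    105    S2     Omar
add column price_x10 = t['price'] * 10:
   price store customer  price_x10
3     19    S5     Dana        190
5    105    S2     Omar       1050
Finally, sum of column 'price_x10' = 1240.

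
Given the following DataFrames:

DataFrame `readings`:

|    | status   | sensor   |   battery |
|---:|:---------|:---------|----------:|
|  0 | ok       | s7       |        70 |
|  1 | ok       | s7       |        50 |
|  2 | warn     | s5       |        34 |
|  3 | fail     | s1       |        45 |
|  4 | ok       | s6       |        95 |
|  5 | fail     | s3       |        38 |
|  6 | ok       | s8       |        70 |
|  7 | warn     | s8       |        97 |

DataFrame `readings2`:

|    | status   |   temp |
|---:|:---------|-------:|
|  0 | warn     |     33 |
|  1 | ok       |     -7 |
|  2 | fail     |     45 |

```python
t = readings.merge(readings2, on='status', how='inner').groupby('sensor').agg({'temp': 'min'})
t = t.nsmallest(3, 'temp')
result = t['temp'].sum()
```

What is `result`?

merge on 'status' (how='inner') → 8 rows:
  status sensor  battery  temp
0     ok     s7       70    -7
1     ok     s7       50    -7
2   warn     s5       34    33
3   fail     s1       45    45
4     ok     s6       95    -7
5   fail     s3       38    45
6     ok     s8       70    -7
7   warn     s8       97    33
group by sensor, min of temp:
        temp
sensor      
s1        45
s3        45
s5        33
s6        -7
s7        -7
s8        -7
take 3 rows with smallest temp:
        temp
sensor      
s6        -7
s7        -7
s8        -7
Then the sum of column 'temp': -21

-21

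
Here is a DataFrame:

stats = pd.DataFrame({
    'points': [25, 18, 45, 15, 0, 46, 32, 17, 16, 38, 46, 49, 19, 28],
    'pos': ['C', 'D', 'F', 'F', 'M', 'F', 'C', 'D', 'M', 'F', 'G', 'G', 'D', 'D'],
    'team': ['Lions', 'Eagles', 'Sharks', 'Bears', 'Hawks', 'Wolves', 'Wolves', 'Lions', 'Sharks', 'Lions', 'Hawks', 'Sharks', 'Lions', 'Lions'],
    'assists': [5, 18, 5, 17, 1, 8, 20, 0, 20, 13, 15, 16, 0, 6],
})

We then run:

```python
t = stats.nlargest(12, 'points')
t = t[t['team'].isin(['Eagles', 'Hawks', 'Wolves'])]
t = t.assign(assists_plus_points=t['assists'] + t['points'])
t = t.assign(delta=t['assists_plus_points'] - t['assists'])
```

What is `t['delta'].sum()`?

142

take 12 rows with largest points:
    points pos    team  assists
11      49   G  Sharks       16
5       46   F  Wolves        8
10      46   G   Hawks       15
2       45   F  Sharks        5
9       38   F   Lions       13
6       32   C  Wolves       20
13      28   D   Lions        6
0       25   C   Lions        5
12      19   D   Lions        0
1       18   D  Eagles       18
7       17   D   Lions        0
8       16   M  Sharks       20
filter rows where team in ['Eagles', 'Hawks', 'Wolves']:
    points pos    team  assists
5       46   F  Wolves        8
10      46   G   Hawks       15
6       32   C  Wolves       20
1       18   D  Eagles       18
add column assists_plus_points = t['assists'] + t['points']:
    points pos    team  assists  assists_plus_points
5       46   F  Wolves        8                   54
10      46   G   Hawks       15                   61
6       32   C  Wolves       20                   52
1       18   D  Eagles       18                   36
add column delta = t['assists_plus_points'] - t['assists']:
    points pos    team  assists  assists_plus_points  delta
5       46   F  Wolves        8                   54     46
10      46   G   Hawks       15                   61     46
6       32   C  Wolves       20                   52     32
1       18   D  Eagles       18                   36     18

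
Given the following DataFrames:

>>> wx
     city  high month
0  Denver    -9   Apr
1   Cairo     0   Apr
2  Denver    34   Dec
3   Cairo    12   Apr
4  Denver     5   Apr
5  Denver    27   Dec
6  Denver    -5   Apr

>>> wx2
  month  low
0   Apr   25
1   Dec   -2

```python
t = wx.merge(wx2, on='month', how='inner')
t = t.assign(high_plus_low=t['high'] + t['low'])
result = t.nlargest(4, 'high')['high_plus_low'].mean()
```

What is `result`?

merge on 'month' (how='inner') → 7 rows:
     city  high month  low
0  Denver    -9   Apr   25
1   Cairo     0   Apr   25
2  Denver    34   Dec   -2
3   Cairo    12   Apr   25
4  Denver     5   Apr   25
5  Denver    27   Dec   -2
6  Denver    -5   Apr   25
add column high_plus_low = t['high'] + t['low']:
     city  high month  low  high_plus_low
0  Denver    -9   Apr   25             16
1   Cairo     0   Apr   25             25
2  Denver    34   Dec   -2             32
3   Cairo    12   Apr   25             37
4  Denver     5   Apr   25             30
5  Denver    27   Dec   -2             25
6  Denver    -5   Apr   25             20
take 4 rows with largest high:
     city  high month  low  high_plus_low
2  Denver    34   Dec   -2             32
5  Denver    27   Dec   -2             25
3   Cairo    12   Apr   25             37
4  Denver     5   Apr   25             30

31.0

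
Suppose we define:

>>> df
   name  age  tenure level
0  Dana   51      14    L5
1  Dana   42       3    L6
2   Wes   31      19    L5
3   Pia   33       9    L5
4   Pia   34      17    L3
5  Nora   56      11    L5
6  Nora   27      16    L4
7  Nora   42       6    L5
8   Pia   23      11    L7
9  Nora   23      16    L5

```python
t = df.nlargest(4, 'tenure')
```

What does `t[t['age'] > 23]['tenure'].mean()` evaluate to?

take 4 rows with largest tenure:
   name  age  tenure level
2   Wes   31      19    L5
4   Pia   34      17    L3
6  Nora   27      16    L4
9  Nora   23      16    L5
filter rows where age > 23:
   name  age  tenure level
2   Wes   31      19    L5
4   Pia   34      17    L3
6  Nora   27      16    L4
Taking the mean of column 'tenure' gives 17.3333333333.

17.3333333333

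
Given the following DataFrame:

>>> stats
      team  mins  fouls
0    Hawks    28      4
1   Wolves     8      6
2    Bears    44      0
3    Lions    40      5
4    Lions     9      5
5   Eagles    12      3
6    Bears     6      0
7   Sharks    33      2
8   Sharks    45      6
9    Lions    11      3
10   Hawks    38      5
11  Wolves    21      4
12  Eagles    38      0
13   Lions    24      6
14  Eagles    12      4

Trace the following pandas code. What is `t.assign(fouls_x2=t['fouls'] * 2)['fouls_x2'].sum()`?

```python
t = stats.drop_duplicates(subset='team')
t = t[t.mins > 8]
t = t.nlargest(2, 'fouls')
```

drop duplicate team (keep=first):
     team  mins  fouls
0   Hawks    28      4
1  Wolves     8      6
2   Bears    44      0
3   Lions    40      5
5  Eagles    12      3
7  Sharks    33      2
filter rows where mins > 8:
     team  mins  fouls
0   Hawks    28      4
2   Bears    44      0
3   Lions    40      5
5  Eagles    12      3
7  Sharks    33      2
take 2 rows with largest fouls:
    team  mins  fouls
3  Lions    40      5
0  Hawks    28      4
add column fouls_x2 = t['fouls'] * 2:
    team  mins  fouls  fouls_x2
3  Lions    40      5        10
0  Hawks    28      4         8
Reading off the sum of column 'fouls_x2', we get 18.

18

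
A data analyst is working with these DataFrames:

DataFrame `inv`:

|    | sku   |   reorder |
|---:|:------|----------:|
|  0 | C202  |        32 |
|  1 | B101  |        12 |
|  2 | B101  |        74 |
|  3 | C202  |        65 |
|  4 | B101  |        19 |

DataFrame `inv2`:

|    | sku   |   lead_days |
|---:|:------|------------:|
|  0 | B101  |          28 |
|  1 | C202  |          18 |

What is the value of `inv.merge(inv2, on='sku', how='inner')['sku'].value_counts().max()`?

merge on 'sku' (how='inner') → 5 rows:
    sku  reorder  lead_days
0  C202       32         18
1  B101       12         28
2  B101       74         28
3  C202       65         18
4  B101       19         28
value_counts of sku:
sku
B101    3
C202    2
Name: count, dtype: int64

3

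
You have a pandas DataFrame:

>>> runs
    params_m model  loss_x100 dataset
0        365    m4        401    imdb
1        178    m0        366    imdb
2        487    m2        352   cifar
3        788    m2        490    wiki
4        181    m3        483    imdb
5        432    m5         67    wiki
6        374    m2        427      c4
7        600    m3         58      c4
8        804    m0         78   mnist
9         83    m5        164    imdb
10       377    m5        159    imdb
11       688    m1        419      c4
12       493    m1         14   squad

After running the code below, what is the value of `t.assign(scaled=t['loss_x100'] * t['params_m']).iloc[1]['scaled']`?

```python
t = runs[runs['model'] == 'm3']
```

filter rows where model == 'm3':
   params_m model  loss_x100 dataset
4       181    m3        483    imdb
7       600    m3         58      c4
add column scaled = t['loss_x100'] * t['params_m']:
   params_m model  loss_x100 dataset  scaled
4       181    m3        483    imdb   87423
7       600    m3         58      c4   34800

34800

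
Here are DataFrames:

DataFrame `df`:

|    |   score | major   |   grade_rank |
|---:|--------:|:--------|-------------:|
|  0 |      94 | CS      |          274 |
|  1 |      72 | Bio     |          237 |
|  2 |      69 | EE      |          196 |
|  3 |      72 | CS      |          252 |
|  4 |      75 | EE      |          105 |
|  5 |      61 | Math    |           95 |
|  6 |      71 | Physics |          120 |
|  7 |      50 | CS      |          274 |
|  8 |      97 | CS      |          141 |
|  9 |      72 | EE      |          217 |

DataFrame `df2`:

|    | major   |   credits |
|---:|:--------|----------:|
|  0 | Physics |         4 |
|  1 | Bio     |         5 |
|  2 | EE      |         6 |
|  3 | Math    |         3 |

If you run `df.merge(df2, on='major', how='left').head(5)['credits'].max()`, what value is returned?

6.0

merge on 'major' (how='left') → 10 rows:
   score    major  grade_rank  credits
0     94       CS         274      NaN
1     72      Bio         237      5.0
2     69       EE         196      6.0
3     72       CS         252      NaN
4     75       EE         105      6.0
5     61     Math          95      3.0
6     71  Physics         120      4.0
7     50       CS         274      NaN
8     97       CS         141      NaN
9     72       EE         217      6.0
take first 5 rows:
   score major  grade_rank  credits
0     94    CS         274      NaN
1     72   Bio         237      5.0
2     69    EE         196      6.0
3     72    CS         252      NaN
4     75    EE         105      6.0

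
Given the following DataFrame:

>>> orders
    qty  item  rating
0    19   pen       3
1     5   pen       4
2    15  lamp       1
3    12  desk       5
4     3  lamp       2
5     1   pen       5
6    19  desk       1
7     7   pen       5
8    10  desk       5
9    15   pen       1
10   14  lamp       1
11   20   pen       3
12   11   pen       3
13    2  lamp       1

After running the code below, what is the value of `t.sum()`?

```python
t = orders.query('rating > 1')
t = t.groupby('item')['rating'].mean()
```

filter rows where rating > 1:
    qty  item  rating
0    19   pen       3
1     5   pen       4
3    12  desk       5
4     3  lamp       2
5     1   pen       5
7     7   pen       5
8    10  desk       5
11   20   pen       3
12   11   pen       3
group by item, mean of rating:
item
desk    5.000000
lamp    2.000000
pen     3.833333
Name: rating, dtype: float64

10.8333333333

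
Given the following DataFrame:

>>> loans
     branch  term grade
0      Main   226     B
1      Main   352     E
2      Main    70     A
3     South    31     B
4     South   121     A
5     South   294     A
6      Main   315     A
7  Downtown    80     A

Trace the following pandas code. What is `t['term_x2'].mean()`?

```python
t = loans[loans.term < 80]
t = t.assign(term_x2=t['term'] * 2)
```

101.0

filter rows where term < 80:
  branch  term grade
2   Main    70     A
3  South    31     B
add column term_x2 = t['term'] * 2:
  branch  term grade  term_x2
2   Main    70     A      140
3  South    31     B       62
mean of column 'term_x2' → 101.0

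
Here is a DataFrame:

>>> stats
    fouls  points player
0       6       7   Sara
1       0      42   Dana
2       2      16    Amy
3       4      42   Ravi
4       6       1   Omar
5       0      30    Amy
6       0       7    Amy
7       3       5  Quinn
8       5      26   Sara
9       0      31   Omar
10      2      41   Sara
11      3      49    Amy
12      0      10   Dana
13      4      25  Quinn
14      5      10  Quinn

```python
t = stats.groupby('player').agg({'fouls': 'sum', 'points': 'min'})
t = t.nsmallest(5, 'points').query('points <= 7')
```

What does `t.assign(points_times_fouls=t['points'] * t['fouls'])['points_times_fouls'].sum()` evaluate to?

192

group by player: sum(fouls), min(points):
        fouls  points
player               
Amy         5       7
Dana        0      10
Omar        6       1
Quinn      12       5
Ravi        4      42
Sara       13       7
take 5 rows with smallest points:
        fouls  points
player               
Omar        6       1
Quinn      12       5
Amy         5       7
Sara       13       7
Dana        0      10
filter rows where points <= 7:
        fouls  points
player               
Omar        6       1
Quinn      12       5
Amy         5       7
Sara       13       7
add column points_times_fouls = t['points'] * t['fouls']:
        fouls  points  points_times_fouls
player                                   
Omar        6       1                   6
Quinn      12       5                  60
Amy         5       7                  35
Sara       13       7                  91
Finally, sum of column 'points_times_fouls' = 192.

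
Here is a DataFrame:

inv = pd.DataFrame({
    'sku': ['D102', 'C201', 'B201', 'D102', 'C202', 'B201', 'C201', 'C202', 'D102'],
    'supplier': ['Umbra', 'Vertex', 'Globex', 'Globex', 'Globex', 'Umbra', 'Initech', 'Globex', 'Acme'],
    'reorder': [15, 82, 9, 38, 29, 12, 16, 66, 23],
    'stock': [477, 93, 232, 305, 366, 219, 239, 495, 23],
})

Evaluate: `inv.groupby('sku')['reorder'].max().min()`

12

group by sku, max of reorder:
sku
B201    12
C201    82
C202    66
D102    38
Name: reorder, dtype: int64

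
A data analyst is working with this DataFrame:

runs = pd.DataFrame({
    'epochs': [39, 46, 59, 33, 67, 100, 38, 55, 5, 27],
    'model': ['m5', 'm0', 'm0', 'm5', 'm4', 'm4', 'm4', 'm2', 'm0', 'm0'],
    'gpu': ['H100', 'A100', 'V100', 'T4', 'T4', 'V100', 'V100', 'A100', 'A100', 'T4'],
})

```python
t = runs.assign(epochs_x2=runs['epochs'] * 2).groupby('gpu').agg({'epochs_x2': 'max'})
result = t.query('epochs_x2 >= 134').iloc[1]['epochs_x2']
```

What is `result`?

add column epochs_x2 = runs['epochs'] * 2:
   epochs model   gpu  epochs_x2
0      39    m5  H100         78
1      46    m0  A100         92
2      59    m0  V100        118
3      33    m5    T4         66
4      67    m4    T4        134
5     100    m4  V100        200
6      38    m4  V100         76
7      55    m2  A100        110
8       5    m0  A100         10
9      27    m0    T4         54
group by gpu, max of epochs_x2:
      epochs_x2
gpu            
A100        110
H100         78
T4          134
V100        200
filter rows where epochs_x2 >= 134:
      epochs_x2
gpu            
T4          134
V100        200

200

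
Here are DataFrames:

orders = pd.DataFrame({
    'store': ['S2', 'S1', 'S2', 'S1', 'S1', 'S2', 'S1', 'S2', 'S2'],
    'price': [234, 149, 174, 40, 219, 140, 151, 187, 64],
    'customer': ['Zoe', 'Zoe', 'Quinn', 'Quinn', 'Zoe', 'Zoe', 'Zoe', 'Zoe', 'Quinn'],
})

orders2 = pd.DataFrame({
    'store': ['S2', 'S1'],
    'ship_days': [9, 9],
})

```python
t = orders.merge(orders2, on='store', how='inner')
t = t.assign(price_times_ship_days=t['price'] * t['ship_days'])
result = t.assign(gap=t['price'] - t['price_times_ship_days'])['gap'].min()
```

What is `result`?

-1872

merge on 'store' (how='inner') → 9 rows:
  store  price customer  ship_days
0    S2    234      Zoe          9
1    S1    149      Zoe          9
2    S2    174    Quinn          9
3    S1     40    Quinn          9
4    S1    219      Zoe          9
5    S2    140      Zoe          9
6    S1    151      Zoe          9
7    S2    187      Zoe          9
8    S2     64    Quinn          9
add column price_times_ship_days = t['price'] * t['ship_days']:
  store  price customer  ship_days  price_times_ship_days
0    S2    234      Zoe          9                   2106
1    S1    149      Zoe          9                   1341
2    S2    174    Quinn          9                   1566
3    S1     40    Quinn          9                    360
4    S1    219      Zoe          9                   1971
5    S2    140      Zoe          9                   1260
6    S1    151      Zoe          9                   1359
7    S2    187      Zoe          9                   1683
8    S2     64    Quinn          9                    576
add column gap = t['price'] - t['price_times_ship_days']:
  store  price customer  ship_days  price_times_ship_days   gap
0    S2    234      Zoe          9                   2106 -1872
1    S1    149      Zoe          9                   1341 -1192
2    S2    174    Quinn          9                   1566 -1392
3    S1     40    Quinn          9                    360  -320
4    S1    219      Zoe          9                   1971 -1752
5    S2    140      Zoe          9                   1260 -1120
6    S1    151      Zoe          9                   1359 -1208
7    S2    187      Zoe          9                   1683 -1496
8    S2     64    Quinn          9                    576  -512
Finally, min of column 'gap' = -1872.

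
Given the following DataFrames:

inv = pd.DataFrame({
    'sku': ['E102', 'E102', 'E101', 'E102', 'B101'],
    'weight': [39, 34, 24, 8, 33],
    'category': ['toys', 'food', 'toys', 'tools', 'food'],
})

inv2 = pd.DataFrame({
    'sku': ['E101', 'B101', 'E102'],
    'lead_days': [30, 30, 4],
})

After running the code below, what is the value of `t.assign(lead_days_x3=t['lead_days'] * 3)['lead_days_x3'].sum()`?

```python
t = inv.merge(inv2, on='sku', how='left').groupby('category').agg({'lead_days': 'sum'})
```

merge on 'sku' (how='left') → 5 rows:
    sku  weight category  lead_days
0  E102      39     toys          4
1  E102      34     food          4
2  E101      24     toys         30
3  E102       8    tools          4
4  B101      33     food         30
group by category, sum of lead_days:
          lead_days
category           
food             34
tools             4
toys             34
add column lead_days_x3 = t['lead_days'] * 3:
          lead_days  lead_days_x3
category                         
food             34           102
tools             4            12
toys             34           102
The sum of column 'lead_days_x3' is 216.

216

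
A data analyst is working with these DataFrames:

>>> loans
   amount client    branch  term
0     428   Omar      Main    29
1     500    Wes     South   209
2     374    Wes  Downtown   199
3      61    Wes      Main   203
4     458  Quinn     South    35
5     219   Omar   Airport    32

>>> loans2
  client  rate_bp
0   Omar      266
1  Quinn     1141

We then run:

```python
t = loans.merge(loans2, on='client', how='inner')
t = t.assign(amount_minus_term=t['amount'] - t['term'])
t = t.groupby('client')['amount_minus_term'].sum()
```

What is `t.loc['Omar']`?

586

merge on 'client' (how='inner') → 3 rows:
   amount client   branch  term  rate_bp
0     428   Omar     Main    29      266
1     458  Quinn    South    35     1141
2     219   Omar  Airport    32      266
add column amount_minus_term = t['amount'] - t['term']:
   amount client   branch  term  rate_bp  amount_minus_term
0     428   Omar     Main    29      266                399
1     458  Quinn    South    35     1141                423
2     219   Omar  Airport    32      266                187
group by client, sum of amount_minus_term:
client
Omar     586
Quinn    423
Name: amount_minus_term, dtype: int64
Finally, value at index 'Omar' = 586.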